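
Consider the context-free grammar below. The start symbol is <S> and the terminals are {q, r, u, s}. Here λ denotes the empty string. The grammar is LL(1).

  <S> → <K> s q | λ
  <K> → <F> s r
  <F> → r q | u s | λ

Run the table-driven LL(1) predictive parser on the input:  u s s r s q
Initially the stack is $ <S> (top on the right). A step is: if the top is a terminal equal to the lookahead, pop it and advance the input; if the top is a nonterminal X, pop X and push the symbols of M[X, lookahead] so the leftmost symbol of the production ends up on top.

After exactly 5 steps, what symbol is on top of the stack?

s

     Stack          Input          Action
  1  $ <S>          u s s r s q $  expand <S> → <K> s q
  2  $ q s <K>      u s s r s q $  expand <K> → <F> s r
  3  $ q s r s <F>  u s s r s q $  expand <F> → u s
  4  $ q s r s s u  u s s r s q $  match u
  5  $ q s r s s    s s r s q $    match s
Stack after step 5: $ q s r s (top = s).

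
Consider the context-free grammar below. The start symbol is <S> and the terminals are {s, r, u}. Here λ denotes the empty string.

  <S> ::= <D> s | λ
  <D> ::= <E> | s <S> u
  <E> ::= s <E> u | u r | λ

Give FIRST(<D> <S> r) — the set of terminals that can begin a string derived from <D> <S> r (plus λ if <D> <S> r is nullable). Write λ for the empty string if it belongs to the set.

FIRST(<E>): from <E>::=s <E> u we get {s}; from <E>::=u r we get {u}; from <E>::=λ we get {λ}. So FIRST(<E>) = {λ, s, u}.
FIRST(<D>): from <D>::=<E> we get {λ, s, u}; from <D>::=s <S> u we get {s}. So FIRST(<D>) = {λ, s, u}.
FIRST(<S>): from <S>::=<D> s we get {s, u}; from <S>::=λ we get {λ}. So FIRST(<S>) = {λ, s, u}.
FIRST(<D> <S> r): take FIRST of each symbol in turn, carrying on past any symbol whose FIRST contains λ; result {r, s, u}.

{r, s, u}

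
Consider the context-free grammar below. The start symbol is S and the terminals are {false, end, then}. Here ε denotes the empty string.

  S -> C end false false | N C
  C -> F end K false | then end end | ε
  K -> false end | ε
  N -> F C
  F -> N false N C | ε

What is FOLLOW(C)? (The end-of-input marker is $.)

{$, end, false, then}

FIRST(K): from K->false end we get {false}; from K->ε we get {ε}. So FIRST(K) = {ε, false}.
FIRST(S): from S->C end false false we get {end, false, then}; from S->N C we get {ε, end, false, then}. So FIRST(S) = {ε, end, false, then}.
FIRST(C): from C->F end K false we get {end, false, then}; from C->then end end we get {then}; from C->ε we get {ε}. So FIRST(C) = {ε, end, false, then}.
FIRST(N): from N->F C we get {ε, end, false, then}. So FIRST(N) = {ε, end, false, then}.
FIRST(F): from F->N false N C we get {end, false, then}; from F->ε we get {ε}. So FIRST(F) = {ε, end, false, then}.
FOLLOW(S) includes $ since S is the start symbol.
FOLLOW(S): S appears on no right-hand side. Thus FOLLOW(S) = {$}.
FOLLOW(K): in C->F end K false, K is followed by false with FIRST {false}. Thus FOLLOW(K) = {false}.
FOLLOW(C): in S->C end false false, C is followed by end false false with FIRST {end}; in S->N C, the suffix after C is empty, so FOLLOW(C) ⊇ FOLLOW(S) = {$}; in N->F C, the suffix after C is empty, so FOLLOW(C) ⊇ FOLLOW(N) = {$, end, false, then}; in F->N false N C, the suffix after C is empty, so FOLLOW(C) ⊇ FOLLOW(F) = {$, end, false, then}. Thus FOLLOW(C) = {$, end, false, then}.
FOLLOW(N): in S->N C, N is followed by C with FIRST {ε, end, false, then}; in S->N C, the suffix after N is nullable, so FOLLOW(N) ⊇ FOLLOW(S) = {$}; in F->N false N C (occurrence 1), N is followed by false N C with FIRST {false}; in F->N false N C (occurrence 2), N is followed by C with FIRST {ε, end, false, then}; in F->N false N C (occurrence 2), the suffix after N is nullable, so FOLLOW(N) ⊇ FOLLOW(F) = {$, end, false, then}. Thus FOLLOW(N) = {$, end, false, then}.
FOLLOW(F): in C->F end K false, F is followed by end K false with FIRST {end}; in N->F C, F is followed by C with FIRST {ε, end, false, then}; in N->F C, the suffix after F is nullable, so FOLLOW(F) ⊇ FOLLOW(N) = {$, end, false, then}. Thus FOLLOW(F) = {$, end, false, then}.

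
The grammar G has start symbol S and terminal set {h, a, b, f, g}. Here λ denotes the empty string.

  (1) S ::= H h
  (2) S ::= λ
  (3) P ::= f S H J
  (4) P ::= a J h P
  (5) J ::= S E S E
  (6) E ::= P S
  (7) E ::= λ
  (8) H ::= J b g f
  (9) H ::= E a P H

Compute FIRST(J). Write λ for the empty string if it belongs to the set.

{λ, a, b, f}

FIRST(P): from P::=f S H J we get {f}; from P::=a J h P we get {a}. So FIRST(P) = {a, f}.
FIRST(E): from E::=P S we get {a, f}; from E::=λ we get {λ}. So FIRST(E) = {λ, a, f}.
FIRST(S): from S::=H h we get {a, b, f}; from S::=λ we get {λ}. So FIRST(S) = {λ, a, b, f}.
FIRST(J): from J::=S E S E we get {λ, a, b, f}. So FIRST(J) = {λ, a, b, f}.
FIRST(H): from H::=J b g f we get {a, b, f}; from H::=E a P H we get {a, f}. So FIRST(H) = {a, b, f}.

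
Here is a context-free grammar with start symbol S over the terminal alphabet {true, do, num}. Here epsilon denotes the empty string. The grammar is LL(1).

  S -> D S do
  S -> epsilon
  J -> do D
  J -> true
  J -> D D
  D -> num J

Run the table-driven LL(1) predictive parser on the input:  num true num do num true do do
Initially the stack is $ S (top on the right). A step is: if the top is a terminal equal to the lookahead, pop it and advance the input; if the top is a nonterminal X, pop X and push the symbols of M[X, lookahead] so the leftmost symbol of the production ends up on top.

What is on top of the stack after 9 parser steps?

step 1: stack=$ S  input=num true num do num true do do $  — expand S -> D S do
step 2: stack=$ do S D  input=num true num do num true do do $  — expand D -> num J
step 3: stack=$ do S J num  input=num true num do num true do do $  — match num
step 4: stack=$ do S J  input=true num do num true do do $  — expand J -> true
step 5: stack=$ do S true  input=true num do num true do do $  — match true
step 6: stack=$ do S  input=num do num true do do $  — expand S -> D S do
step 7: stack=$ do do S D  input=num do num true do do $  — expand D -> num J
step 8: stack=$ do do S J num  input=num do num true do do $  — match num
step 9: stack=$ do do S J  input=do num true do do $  — expand J -> do D
Stack after step 9: $ do do S D do (top = do).

do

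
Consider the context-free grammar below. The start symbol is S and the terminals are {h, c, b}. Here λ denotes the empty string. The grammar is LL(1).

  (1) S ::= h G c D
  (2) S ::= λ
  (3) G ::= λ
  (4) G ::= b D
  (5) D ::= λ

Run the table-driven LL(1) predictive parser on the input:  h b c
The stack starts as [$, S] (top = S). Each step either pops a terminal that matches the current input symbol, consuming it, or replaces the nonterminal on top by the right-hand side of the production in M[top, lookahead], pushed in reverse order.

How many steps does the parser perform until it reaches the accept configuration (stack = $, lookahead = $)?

step 1: stack=$ S  input=h b c $  — expand S ::= h G c D
step 2: stack=$ D c G h  input=h b c $  — match h
step 3: stack=$ D c G  input=b c $  — expand G ::= b D
step 4: stack=$ D c D b  input=b c $  — match b
step 5: stack=$ D c D  input=c $  — expand D ::= λ
step 6: stack=$ D c  input=c $  — match c
step 7: stack=$ D  input=$  — expand D ::= λ
Accept reached after 7 steps.

7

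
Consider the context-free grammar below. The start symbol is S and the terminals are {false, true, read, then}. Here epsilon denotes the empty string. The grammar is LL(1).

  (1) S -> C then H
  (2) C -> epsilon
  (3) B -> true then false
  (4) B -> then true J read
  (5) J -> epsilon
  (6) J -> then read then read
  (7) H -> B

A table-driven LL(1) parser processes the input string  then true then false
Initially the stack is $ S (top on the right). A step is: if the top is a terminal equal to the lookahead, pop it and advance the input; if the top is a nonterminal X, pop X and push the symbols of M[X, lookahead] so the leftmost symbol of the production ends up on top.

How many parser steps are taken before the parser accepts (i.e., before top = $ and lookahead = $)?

8

step 1: stack=$ S  input=then true then false $  — expand S -> C then H
step 2: stack=$ H then C  input=then true then false $  — expand C -> epsilon
step 3: stack=$ H then  input=then true then false $  — match then
step 4: stack=$ H  input=true then false $  — expand H -> B
step 5: stack=$ B  input=true then false $  — expand B -> true then false
step 6: stack=$ false then true  input=true then false $  — match true
step 7: stack=$ false then  input=then false $  — match then
step 8: stack=$ false  input=false $  — match false
Accept reached after 8 steps.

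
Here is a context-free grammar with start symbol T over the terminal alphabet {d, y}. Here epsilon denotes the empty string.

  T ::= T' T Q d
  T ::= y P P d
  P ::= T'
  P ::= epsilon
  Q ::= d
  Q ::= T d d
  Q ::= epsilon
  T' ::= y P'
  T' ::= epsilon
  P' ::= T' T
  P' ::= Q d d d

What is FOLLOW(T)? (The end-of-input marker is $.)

{$, d, y}

FIRST(T') = {epsilon, y}
FIRST(T) = {y}  (via T' T Q d)
FIRST(P) = {epsilon, y}  (via T')
FIRST(Q) = {epsilon, d, y}  (via T d d)
FIRST(P') = {d, y}  (via T' T, Q d d d)
FOLLOW(T) includes $ since T is the start symbol.
FOLLOW(P): in T::=y P P d (occurrence 1), P is followed by P d with FIRST {d, y}; in T::=y P P d (occurrence 2), P is followed by d with FIRST {d}. Thus FOLLOW(P) = {d, y}.
FOLLOW(Q): in T::=T' T Q d, Q is followed by d with FIRST {d}; in P'::=Q d d d, Q is followed by d d d with FIRST {d}. Thus FOLLOW(Q) = {d}.
FOLLOW(T'): in T::=T' T Q d, T' is followed by T Q d with FIRST {y}; in P::=T', the suffix after T' is empty, so FOLLOW(T') ⊇ FOLLOW(P) = {d, y}; in P'::=T' T, T' is followed by T with FIRST {y}. Thus FOLLOW(T') = {d, y}.
FOLLOW(P'): in T'::=y P', the suffix after P' is empty, so FOLLOW(P') ⊇ FOLLOW(T') = {d, y}. Thus FOLLOW(P') = {d, y}.
FOLLOW(T): in T::=T' T Q d, T is followed by Q d with FIRST {d, y}; in Q::=T d d, T is followed by d d with FIRST {d}; in P'::=T' T, the suffix after T is empty, so FOLLOW(T) ⊇ FOLLOW(P') = {d, y}. Thus FOLLOW(T) = {$, d, y}.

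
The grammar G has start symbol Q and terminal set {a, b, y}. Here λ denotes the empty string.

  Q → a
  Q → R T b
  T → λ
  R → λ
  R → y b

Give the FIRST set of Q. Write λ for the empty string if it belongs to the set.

{a, b, y}

FIRST(T): from T→λ we get {λ}. So FIRST(T) = {λ}.
FIRST(R): from R→λ we get {λ}; from R→y b we get {y}. So FIRST(R) = {λ, y}.
FIRST(Q): from Q→a we get {a}; from Q→R T b we get {b, y}. So FIRST(Q) = {a, b, y}.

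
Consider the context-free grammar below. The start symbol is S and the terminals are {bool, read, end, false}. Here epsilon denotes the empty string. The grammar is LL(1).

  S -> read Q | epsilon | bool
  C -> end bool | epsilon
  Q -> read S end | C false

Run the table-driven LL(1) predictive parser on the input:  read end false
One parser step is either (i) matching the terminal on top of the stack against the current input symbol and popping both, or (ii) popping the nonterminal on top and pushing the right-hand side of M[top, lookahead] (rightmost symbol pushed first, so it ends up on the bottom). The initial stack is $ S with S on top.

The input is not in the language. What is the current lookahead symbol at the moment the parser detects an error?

false

     Stack             Input             Action
  1  $ S               read end false $  expand S -> read Q
  2  $ Q read          read end false $  match read
  3  $ Q               end false $       expand Q -> C false
  4  $ false C         end false $       expand C -> end bool
  5  $ false bool end  end false $       match end
  6  $ false bool      false $           error: top is terminal bool but lookahead is false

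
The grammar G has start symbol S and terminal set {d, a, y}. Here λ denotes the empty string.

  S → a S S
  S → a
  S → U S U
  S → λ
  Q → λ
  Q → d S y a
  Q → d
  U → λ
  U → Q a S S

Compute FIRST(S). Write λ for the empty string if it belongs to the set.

{λ, a, d}

FIRST(Q) = {λ, d}
FIRST(U) = {λ, a, d}  (via Q a S S)
FIRST(S) = {λ, a, d}  (via U S U)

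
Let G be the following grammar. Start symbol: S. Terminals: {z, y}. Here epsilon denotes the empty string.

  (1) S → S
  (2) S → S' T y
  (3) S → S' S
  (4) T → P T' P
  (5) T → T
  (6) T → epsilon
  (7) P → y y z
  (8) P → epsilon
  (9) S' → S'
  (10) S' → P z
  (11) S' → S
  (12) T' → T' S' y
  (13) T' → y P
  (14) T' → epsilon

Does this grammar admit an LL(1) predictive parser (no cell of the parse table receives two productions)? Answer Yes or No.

No

FIRST(S) = {y, z}
FIRST(T) = {epsilon, y, z}
FIRST(P) = {epsilon, y}
FIRST(S') = {y, z}
FIRST(T') = {epsilon, y, z}
FOLLOW(S) = {$, y, z}
FOLLOW(T) = {y}
FOLLOW(P) = {y, z}
FOLLOW(S') = {y, z}
FOLLOW(T') = {y, z}
Cell M[P, y] receives both P → y y z and P → epsilon — the grammar is not LL(1).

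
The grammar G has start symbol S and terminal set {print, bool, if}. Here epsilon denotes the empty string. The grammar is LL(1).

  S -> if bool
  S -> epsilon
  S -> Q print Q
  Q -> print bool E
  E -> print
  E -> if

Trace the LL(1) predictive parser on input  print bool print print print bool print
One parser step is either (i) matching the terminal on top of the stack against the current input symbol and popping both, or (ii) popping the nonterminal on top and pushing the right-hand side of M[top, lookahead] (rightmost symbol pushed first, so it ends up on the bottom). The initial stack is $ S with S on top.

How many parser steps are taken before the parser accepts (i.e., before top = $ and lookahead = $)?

12

step 1: stack=$ S  input=print bool print print print bool print $  — expand S -> Q print Q
step 2: stack=$ Q print Q  input=print bool print print print bool print $  — expand Q -> print bool E
step 3: stack=$ Q print E bool print  input=print bool print print print bool print $  — match print
step 4: stack=$ Q print E bool  input=bool print print print bool print $  — match bool
step 5: stack=$ Q print E  input=print print print bool print $  — expand E -> print
step 6: stack=$ Q print print  input=print print print bool print $  — match print
step 7: stack=$ Q print  input=print print bool print $  — match print
step 8: stack=$ Q  input=print bool print $  — expand Q -> print bool E
step 9: stack=$ E bool print  input=print bool print $  — match print
step 10: stack=$ E bool  input=bool print $  — match bool
step 11: stack=$ E  input=print $  — expand E -> print
step 12: stack=$ print  input=print $  — match print
Accept reached after 12 steps.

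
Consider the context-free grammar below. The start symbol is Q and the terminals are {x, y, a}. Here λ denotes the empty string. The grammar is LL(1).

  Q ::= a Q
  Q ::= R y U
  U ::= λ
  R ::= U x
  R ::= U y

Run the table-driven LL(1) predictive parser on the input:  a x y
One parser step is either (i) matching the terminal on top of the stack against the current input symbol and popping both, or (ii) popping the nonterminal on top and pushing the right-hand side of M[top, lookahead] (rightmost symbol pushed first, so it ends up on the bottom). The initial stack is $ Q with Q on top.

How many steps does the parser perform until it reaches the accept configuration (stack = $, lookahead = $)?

step 1: stack=$ Q  input=a x y $  — expand Q ::= a Q
step 2: stack=$ Q a  input=a x y $  — match a
step 3: stack=$ Q  input=x y $  — expand Q ::= R y U
step 4: stack=$ U y R  input=x y $  — expand R ::= U x
step 5: stack=$ U y x U  input=x y $  — expand U ::= λ
step 6: stack=$ U y x  input=x y $  — match x
step 7: stack=$ U y  input=y $  — match y
step 8: stack=$ U  input=$  — expand U ::= λ
Accept reached after 8 steps.

8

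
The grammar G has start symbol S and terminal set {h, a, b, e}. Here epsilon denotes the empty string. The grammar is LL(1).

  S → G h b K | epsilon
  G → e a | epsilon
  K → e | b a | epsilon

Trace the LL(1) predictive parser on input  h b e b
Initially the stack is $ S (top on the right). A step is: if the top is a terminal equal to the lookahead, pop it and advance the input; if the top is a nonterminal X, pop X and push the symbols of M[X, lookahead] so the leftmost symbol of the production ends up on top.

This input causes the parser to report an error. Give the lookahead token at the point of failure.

     Stack      Input      Action
  1  $ S        h b e b $  expand S → G h b K
  2  $ K b h G  h b e b $  expand G → epsilon
  3  $ K b h    h b e b $  match h
  4  $ K b      b e b $    match b
  5  $ K        e b $      expand K → e
  6  $ e        e b $      match e
  7  $          b $        error: stack empty but input remains

b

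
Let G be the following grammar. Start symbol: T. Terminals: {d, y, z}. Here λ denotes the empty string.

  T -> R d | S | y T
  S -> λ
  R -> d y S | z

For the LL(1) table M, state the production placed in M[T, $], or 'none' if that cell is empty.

T -> S

FIRST(S): from S->λ we get {λ}. So FIRST(S) = {λ}.
FIRST(R): from R->d y S we get {d}; from R->z we get {z}. So FIRST(R) = {d, z}.
FIRST(T): from T->R d we get {d, z}; from T->S we get {λ}; from T->y T we get {y}. So FIRST(T) = {λ, d, y, z}.
FOLLOW(T) includes $ since T is the start symbol.
FOLLOW(T): in T->y T, the suffix after T is empty (adds nothing new). Thus FOLLOW(T) = {$}.
For T -> R d: FIRST(R d) = {d, z}, so it goes in M[T, t] for t ∈ {d, z}.
For T -> S: FIRST(S) = {λ}, so it goes in M[T, t] for t ∈ {}; since λ ∈ FIRST, also for every t ∈ FOLLOW(T) = {$}.
For T -> y T: FIRST(y T) = {y}, so it goes in M[T, t] for t ∈ {y}.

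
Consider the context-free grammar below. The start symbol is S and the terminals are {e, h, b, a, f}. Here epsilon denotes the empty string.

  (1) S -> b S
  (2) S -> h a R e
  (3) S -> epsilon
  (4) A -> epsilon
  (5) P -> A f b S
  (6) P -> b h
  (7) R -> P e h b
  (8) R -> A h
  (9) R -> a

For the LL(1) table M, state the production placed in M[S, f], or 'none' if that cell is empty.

FIRST(S) = {epsilon, b, h}
FIRST(A) = {epsilon}
FIRST(P) = {b, f}  (via A f b S)
FIRST(R) = {a, b, f, h}  (via P e h b, A h)
FOLLOW(S) includes $ since S is the start symbol.
FOLLOW(P): in R->P e h b, P is followed by e h b with FIRST {e}. Thus FOLLOW(P) = {e}.
FOLLOW(S): in S->b S, the suffix after S is empty (adds nothing new); in P->A f b S, the suffix after S is empty, so FOLLOW(S) ⊇ FOLLOW(P) = {e}. Thus FOLLOW(S) = {$, e}.
For S -> b S: FIRST(b S) = {b}, so it goes in M[S, t] for t ∈ {b}.
For S -> h a R e: FIRST(h a R e) = {h}, so it goes in M[S, t] for t ∈ {h}.
For S -> epsilon: FIRST(epsilon) = {epsilon}, so it goes in M[S, t] for t ∈ {}; since epsilon ∈ FIRST, also for every t ∈ FOLLOW(S) = {$, e}.
None of these place a production in M[S, f].

none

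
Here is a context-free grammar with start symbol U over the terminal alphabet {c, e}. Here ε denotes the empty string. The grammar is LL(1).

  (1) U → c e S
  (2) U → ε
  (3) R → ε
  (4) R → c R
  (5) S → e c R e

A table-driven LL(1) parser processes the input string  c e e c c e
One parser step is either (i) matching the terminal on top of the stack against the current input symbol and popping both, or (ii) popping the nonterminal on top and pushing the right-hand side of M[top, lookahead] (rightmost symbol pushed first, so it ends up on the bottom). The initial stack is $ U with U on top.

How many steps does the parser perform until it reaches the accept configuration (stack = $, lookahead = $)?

10

      Stack      Input          Action
   1  $ U        c e e c c e $  expand U → c e S
   2  $ S e c    c e e c c e $  match c
   3  $ S e      e e c c e $    match e
   4  $ S        e c c e $      expand S → e c R e
   5  $ e R c e  e c c e $      match e
   6  $ e R c    c c e $        match c
   7  $ e R      c e $          expand R → c R
   8  $ e R c    c e $          match c
   9  $ e R      e $            expand R → ε
  10  $ e        e $            match e
Accept reached after 10 steps.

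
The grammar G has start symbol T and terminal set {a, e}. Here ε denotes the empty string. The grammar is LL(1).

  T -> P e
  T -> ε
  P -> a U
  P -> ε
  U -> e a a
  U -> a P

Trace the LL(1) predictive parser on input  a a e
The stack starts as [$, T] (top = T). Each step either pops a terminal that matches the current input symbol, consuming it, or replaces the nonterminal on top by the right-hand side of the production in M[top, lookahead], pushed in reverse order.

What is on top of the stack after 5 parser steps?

step 1: stack=$ T  input=a a e $  — expand T -> P e
step 2: stack=$ e P  input=a a e $  — expand P -> a U
step 3: stack=$ e U a  input=a a e $  — match a
step 4: stack=$ e U  input=a e $  — expand U -> a P
step 5: stack=$ e P a  input=a e $  — match a
Stack after step 5: $ e P (top = P).

P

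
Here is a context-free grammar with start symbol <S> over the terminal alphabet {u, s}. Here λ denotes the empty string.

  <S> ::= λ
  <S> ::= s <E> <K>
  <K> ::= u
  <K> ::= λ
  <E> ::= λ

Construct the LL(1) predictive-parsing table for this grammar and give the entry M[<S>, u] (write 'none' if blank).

FIRST(<S>) = {λ, s}
FIRST(<K>) = {λ, u}
FIRST(<E>) = {λ}
FOLLOW(<S>) includes $ since <S> is the start symbol.
FOLLOW(<S>): <S> appears on no right-hand side. Thus FOLLOW(<S>) = {$}.
For <S> ::= λ: FIRST(λ) = {λ}, so it goes in M[<S>, t] for t ∈ {}; since λ ∈ FIRST, also for every t ∈ FOLLOW(<S>) = {$}.
For <S> ::= s <E> <K>: FIRST(s <E> <K>) = {s}, so it goes in M[<S>, t] for t ∈ {s}.
None of these place a production in M[<S>, u].

none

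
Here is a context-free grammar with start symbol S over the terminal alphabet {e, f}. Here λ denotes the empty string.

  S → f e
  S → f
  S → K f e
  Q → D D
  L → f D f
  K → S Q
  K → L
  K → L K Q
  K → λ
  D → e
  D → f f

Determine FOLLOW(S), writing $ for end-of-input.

{$, e, f}

FIRST(L) = {f}
FIRST(D) = {e, f}
FIRST(Q) = {e, f}  (via D D)
FIRST(S) = {f}  (via K f e)
FIRST(K) = {λ, f}  (via S Q, L, L K Q)
FOLLOW(S) includes $ since S is the start symbol.
FOLLOW(S): in K→S Q, S is followed by Q with FIRST {e, f}. Thus FOLLOW(S) = {$, e, f}.
FOLLOW(K): in S→K f e, K is followed by f e with FIRST {f}; in K→L K Q, K is followed by Q with FIRST {e, f}. Thus FOLLOW(K) = {e, f}.
FOLLOW(Q): in K→S Q, the suffix after Q is empty, so FOLLOW(Q) ⊇ FOLLOW(K) = {e, f}; in K→L K Q, the suffix after Q is empty, so FOLLOW(Q) ⊇ FOLLOW(K) = {e, f}. Thus FOLLOW(Q) = {e, f}.
FOLLOW(L): in K→L, the suffix after L is empty, so FOLLOW(L) ⊇ FOLLOW(K) = {e, f}; in K→L K Q, L is followed by K Q with FIRST {e, f}. Thus FOLLOW(L) = {e, f}.
FOLLOW(D): in Q→D D (occurrence 1), D is followed by D with FIRST {e, f}; in Q→D D (occurrence 2), the suffix after D is empty, so FOLLOW(D) ⊇ FOLLOW(Q) = {e, f}; in L→f D f, D is followed by f with FIRST {f}. Thus FOLLOW(D) = {e, f}.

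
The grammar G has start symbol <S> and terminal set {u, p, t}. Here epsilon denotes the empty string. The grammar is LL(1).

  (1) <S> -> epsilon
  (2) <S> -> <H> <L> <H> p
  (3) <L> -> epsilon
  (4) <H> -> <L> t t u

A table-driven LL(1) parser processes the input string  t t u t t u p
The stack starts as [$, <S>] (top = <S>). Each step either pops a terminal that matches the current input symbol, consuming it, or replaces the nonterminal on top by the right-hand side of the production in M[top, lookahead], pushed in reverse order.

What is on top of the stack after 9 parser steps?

     Stack                  Input            Action
  1  $ <S>                  t t u t t u p $  expand <S> -> <H> <L> <H> p
  2  $ p <H> <L> <H>        t t u t t u p $  expand <H> -> <L> t t u
  3  $ p <H> <L> u t t <L>  t t u t t u p $  expand <L> -> epsilon
  4  $ p <H> <L> u t t      t t u t t u p $  match t
  5  $ p <H> <L> u t        t u t t u p $    match t
  6  $ p <H> <L> u          u t t u p $      match u
  7  $ p <H> <L>            t t u p $        expand <L> -> epsilon
  8  $ p <H>                t t u p $        expand <H> -> <L> t t u
  9  $ p u t t <L>          t t u p $        expand <L> -> epsilon
Stack after step 9: $ p u t t (top = t).

t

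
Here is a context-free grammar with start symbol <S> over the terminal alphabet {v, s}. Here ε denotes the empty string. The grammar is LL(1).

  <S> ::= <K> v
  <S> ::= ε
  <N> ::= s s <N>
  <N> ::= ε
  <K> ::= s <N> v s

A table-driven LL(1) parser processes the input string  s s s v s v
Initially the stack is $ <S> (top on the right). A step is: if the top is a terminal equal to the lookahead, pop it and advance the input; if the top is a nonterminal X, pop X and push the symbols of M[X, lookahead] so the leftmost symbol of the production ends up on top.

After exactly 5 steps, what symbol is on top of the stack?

s

step 1: stack=$ <S>  input=s s s v s v $  — expand <S> ::= <K> v
step 2: stack=$ v <K>  input=s s s v s v $  — expand <K> ::= s <N> v s
step 3: stack=$ v s v <N> s  input=s s s v s v $  — match s
step 4: stack=$ v s v <N>  input=s s v s v $  — expand <N> ::= s s <N>
step 5: stack=$ v s v <N> s s  input=s s v s v $  — match s
Stack after step 5: $ v s v <N> s (top = s).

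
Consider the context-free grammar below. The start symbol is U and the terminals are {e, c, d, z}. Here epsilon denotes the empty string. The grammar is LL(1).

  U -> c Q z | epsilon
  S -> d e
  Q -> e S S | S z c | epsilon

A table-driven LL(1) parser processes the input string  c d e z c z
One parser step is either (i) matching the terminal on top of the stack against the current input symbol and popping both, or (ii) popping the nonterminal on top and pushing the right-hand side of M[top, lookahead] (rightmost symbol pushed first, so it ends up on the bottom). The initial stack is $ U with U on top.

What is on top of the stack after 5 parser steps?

step 1: stack=$ U  input=c d e z c z $  — expand U -> c Q z
step 2: stack=$ z Q c  input=c d e z c z $  — match c
step 3: stack=$ z Q  input=d e z c z $  — expand Q -> S z c
step 4: stack=$ z c z S  input=d e z c z $  — expand S -> d e
step 5: stack=$ z c z e d  input=d e z c z $  — match d
Stack after step 5: $ z c z e (top = e).

e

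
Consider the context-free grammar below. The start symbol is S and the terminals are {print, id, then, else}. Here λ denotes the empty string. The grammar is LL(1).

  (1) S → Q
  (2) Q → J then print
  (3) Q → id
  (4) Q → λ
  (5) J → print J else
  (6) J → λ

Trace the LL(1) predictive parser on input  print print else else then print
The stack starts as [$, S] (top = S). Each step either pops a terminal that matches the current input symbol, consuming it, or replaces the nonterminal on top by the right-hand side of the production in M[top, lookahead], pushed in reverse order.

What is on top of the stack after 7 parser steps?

step 1: stack=$ S  input=print print else else then print $  — expand S → Q
step 2: stack=$ Q  input=print print else else then print $  — expand Q → J then print
step 3: stack=$ print then J  input=print print else else then print $  — expand J → print J else
step 4: stack=$ print then else J print  input=print print else else then print $  — match print
step 5: stack=$ print then else J  input=print else else then print $  — expand J → print J else
step 6: stack=$ print then else else J print  input=print else else then print $  — match print
step 7: stack=$ print then else else J  input=else else then print $  — expand J → λ
Stack after step 7: $ print then else else (top = else).

else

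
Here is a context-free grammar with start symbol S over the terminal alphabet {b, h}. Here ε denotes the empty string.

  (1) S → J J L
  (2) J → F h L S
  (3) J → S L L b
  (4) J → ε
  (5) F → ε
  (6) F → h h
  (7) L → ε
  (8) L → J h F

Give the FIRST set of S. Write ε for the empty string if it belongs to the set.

FIRST(F): from F→ε we get {ε}; from F→h h we get {h}. So FIRST(F) = {ε, h}.
FIRST(S): from S→J J L we get {ε, b, h}. So FIRST(S) = {ε, b, h}.
FIRST(J): from J→F h L S we get {h}; from J→S L L b we get {b, h}; from J→ε we get {ε}. So FIRST(J) = {ε, b, h}.
FIRST(L): from L→ε we get {ε}; from L→J h F we get {b, h}. So FIRST(L) = {ε, b, h}.

{ε, b, h}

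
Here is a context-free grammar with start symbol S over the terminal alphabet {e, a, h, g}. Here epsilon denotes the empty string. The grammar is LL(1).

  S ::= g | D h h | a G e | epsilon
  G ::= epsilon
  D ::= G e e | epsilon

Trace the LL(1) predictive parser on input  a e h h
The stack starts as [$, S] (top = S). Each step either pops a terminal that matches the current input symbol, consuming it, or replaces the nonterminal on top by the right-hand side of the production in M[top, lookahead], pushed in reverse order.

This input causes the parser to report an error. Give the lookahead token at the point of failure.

h

     Stack    Input      Action
  1  $ S      a e h h $  expand S ::= a G e
  2  $ e G a  a e h h $  match a
  3  $ e G    e h h $    expand G ::= epsilon
  4  $ e      e h h $    match e
  5  $        h h $      error: stack empty but input remains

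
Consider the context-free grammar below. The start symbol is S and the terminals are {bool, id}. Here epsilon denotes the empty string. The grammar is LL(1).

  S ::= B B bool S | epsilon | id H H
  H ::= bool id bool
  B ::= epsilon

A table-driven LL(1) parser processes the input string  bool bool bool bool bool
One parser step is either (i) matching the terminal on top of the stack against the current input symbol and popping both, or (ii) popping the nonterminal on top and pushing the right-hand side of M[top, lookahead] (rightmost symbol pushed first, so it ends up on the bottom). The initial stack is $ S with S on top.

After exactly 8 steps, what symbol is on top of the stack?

S

step 1: stack=$ S  input=bool bool bool bool bool $  — expand S ::= B B bool S
step 2: stack=$ S bool B B  input=bool bool bool bool bool $  — expand B ::= epsilon
step 3: stack=$ S bool B  input=bool bool bool bool bool $  — expand B ::= epsilon
step 4: stack=$ S bool  input=bool bool bool bool bool $  — match bool
step 5: stack=$ S  input=bool bool bool bool $  — expand S ::= B B bool S
step 6: stack=$ S bool B B  input=bool bool bool bool $  — expand B ::= epsilon
step 7: stack=$ S bool B  input=bool bool bool bool $  — expand B ::= epsilon
step 8: stack=$ S bool  input=bool bool bool bool $  — match bool
Stack after step 8: $ S (top = S).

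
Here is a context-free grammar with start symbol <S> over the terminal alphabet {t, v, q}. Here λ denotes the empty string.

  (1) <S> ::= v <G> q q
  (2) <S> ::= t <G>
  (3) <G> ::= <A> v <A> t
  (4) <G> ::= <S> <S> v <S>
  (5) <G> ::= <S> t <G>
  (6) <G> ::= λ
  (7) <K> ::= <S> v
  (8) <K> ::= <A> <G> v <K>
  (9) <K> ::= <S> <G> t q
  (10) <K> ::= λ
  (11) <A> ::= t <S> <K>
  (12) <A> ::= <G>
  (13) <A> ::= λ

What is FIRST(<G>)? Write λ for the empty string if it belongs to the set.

FIRST(<S>): from <S>::=v <G> q q we get {v}; from <S>::=t <G> we get {t}. So FIRST(<S>) = {t, v}.
FIRST(<G>): from <G>::=<A> v <A> t we get {t, v}; from <G>::=<S> <S> v <S> we get {t, v}; from <G>::=<S> t <G> we get {t, v}; from <G>::=λ we get {λ}. So FIRST(<G>) = {λ, t, v}.
FIRST(<A>): from <A>::=t <S> <K> we get {t}; from <A>::=<G> we get {λ, t, v}; from <A>::=λ we get {λ}. So FIRST(<A>) = {λ, t, v}.
FIRST(<K>): from <K>::=<S> v we get {t, v}; from <K>::=<A> <G> v <K> we get {t, v}; from <K>::=<S> <G> t q we get {t, v}; from <K>::=λ we get {λ}. So FIRST(<K>) = {λ, t, v}.

{λ, t, v}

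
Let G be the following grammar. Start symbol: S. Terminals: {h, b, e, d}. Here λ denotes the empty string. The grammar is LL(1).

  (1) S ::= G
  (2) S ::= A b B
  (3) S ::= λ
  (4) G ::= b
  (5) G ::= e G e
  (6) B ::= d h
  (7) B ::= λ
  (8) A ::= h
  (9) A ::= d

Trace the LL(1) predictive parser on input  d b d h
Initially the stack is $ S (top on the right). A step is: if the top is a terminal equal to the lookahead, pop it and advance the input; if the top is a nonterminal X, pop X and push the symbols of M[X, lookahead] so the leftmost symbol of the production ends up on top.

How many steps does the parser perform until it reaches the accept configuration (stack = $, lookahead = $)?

     Stack    Input      Action
  1  $ S      d b d h $  expand S ::= A b B
  2  $ B b A  d b d h $  expand A ::= d
  3  $ B b d  d b d h $  match d
  4  $ B b    b d h $    match b
  5  $ B      d h $      expand B ::= d h
  6  $ h d    d h $      match d
  7  $ h      h $        match h
Accept reached after 7 steps.

7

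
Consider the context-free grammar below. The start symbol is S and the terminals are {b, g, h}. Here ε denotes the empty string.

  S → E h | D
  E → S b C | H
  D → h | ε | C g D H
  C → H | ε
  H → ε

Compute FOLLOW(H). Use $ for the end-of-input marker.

FIRST(H): from H→ε we get {ε}. So FIRST(H) = {ε}.
FIRST(C): from C→H we get {ε}; from C→ε we get {ε}. So FIRST(C) = {ε}.
FIRST(D): from D→h we get {h}; from D→ε we get {ε}; from D→C g D H we get {g}. So FIRST(D) = {ε, g, h}.
FIRST(S): from S→E h we get {b, g, h}; from S→D we get {ε, g, h}. So FIRST(S) = {ε, b, g, h}.
FIRST(E): from E→S b C we get {b, g, h}; from E→H we get {ε}. So FIRST(E) = {ε, b, g, h}.
FOLLOW(S) includes $ since S is the start symbol.
FOLLOW(S): in E→S b C, S is followed by b C with FIRST {b}. Thus FOLLOW(S) = {$, b}.
FOLLOW(E): in S→E h, E is followed by h with FIRST {h}. Thus FOLLOW(E) = {h}.
FOLLOW(D): in S→D, the suffix after D is empty, so FOLLOW(D) ⊇ FOLLOW(S) = {$, b}; in D→C g D H, D is followed by H with FIRST {ε}; in D→C g D H, the suffix after D is nullable (adds nothing new). Thus FOLLOW(D) = {$, b}.
FOLLOW(C): in E→S b C, the suffix after C is empty, so FOLLOW(C) ⊇ FOLLOW(E) = {h}; in D→C g D H, C is followed by g D H with FIRST {g}. Thus FOLLOW(C) = {g, h}.
FOLLOW(H): in E→H, the suffix after H is empty, so FOLLOW(H) ⊇ FOLLOW(E) = {h}; in D→C g D H, the suffix after H is empty, so FOLLOW(H) ⊇ FOLLOW(D) = {$, b}; in C→H, the suffix after H is empty, so FOLLOW(H) ⊇ FOLLOW(C) = {g, h}. Thus FOLLOW(H) = {$, b, g, h}.

{$, b, g, h}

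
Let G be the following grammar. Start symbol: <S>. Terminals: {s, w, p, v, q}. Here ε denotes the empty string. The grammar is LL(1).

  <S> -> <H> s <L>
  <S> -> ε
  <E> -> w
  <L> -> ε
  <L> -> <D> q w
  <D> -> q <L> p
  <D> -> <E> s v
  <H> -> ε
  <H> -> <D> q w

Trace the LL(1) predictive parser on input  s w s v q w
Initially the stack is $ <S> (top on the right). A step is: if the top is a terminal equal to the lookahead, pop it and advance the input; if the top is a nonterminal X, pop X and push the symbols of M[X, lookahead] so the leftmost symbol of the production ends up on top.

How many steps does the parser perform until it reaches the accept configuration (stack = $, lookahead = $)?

      Stack          Input          Action
   1  $ <S>          s w s v q w $  expand <S> -> <H> s <L>
   2  $ <L> s <H>    s w s v q w $  expand <H> -> ε
   3  $ <L> s        s w s v q w $  match s
   4  $ <L>          w s v q w $    expand <L> -> <D> q w
   5  $ w q <D>      w s v q w $    expand <D> -> <E> s v
   6  $ w q v s <E>  w s v q w $    expand <E> -> w
   7  $ w q v s w    w s v q w $    match w
   8  $ w q v s      s v q w $      match s
   9  $ w q v        v q w $        match v
  10  $ w q          q w $          match q
  11  $ w            w $            match w
Accept reached after 11 steps.

11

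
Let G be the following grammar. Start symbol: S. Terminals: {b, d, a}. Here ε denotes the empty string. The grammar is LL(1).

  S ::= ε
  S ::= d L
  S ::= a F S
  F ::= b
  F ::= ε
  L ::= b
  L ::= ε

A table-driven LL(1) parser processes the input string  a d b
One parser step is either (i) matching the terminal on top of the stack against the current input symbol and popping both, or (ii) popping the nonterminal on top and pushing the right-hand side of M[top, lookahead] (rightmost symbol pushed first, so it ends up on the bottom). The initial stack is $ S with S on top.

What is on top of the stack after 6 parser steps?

     Stack    Input    Action
  1  $ S      a d b $  expand S ::= a F S
  2  $ S F a  a d b $  match a
  3  $ S F    d b $    expand F ::= ε
  4  $ S      d b $    expand S ::= d L
  5  $ L d    d b $    match d
  6  $ L      b $      expand L ::= b
Stack after step 6: $ b (top = b).

b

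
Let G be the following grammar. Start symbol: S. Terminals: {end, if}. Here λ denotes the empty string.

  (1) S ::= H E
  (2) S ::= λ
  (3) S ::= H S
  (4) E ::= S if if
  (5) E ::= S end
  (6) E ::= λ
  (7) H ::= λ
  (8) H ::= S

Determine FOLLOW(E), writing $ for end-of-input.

FIRST(S): from S::=H E we get {λ, end, if}; from S::=λ we get {λ}; from S::=H S we get {λ, end, if}. So FIRST(S) = {λ, end, if}.
FIRST(E): from E::=S if if we get {end, if}; from E::=S end we get {end, if}; from E::=λ we get {λ}. So FIRST(E) = {λ, end, if}.
FIRST(H): from H::=λ we get {λ}; from H::=S we get {λ, end, if}. So FIRST(H) = {λ, end, if}.
FOLLOW(S) includes $ since S is the start symbol.
FOLLOW(S): in S::=H S, the suffix after S is empty (adds nothing new); in E::=S if if, S is followed by if if with FIRST {if}; in E::=S end, S is followed by end with FIRST {end}; in H::=S, the suffix after S is empty, so FOLLOW(S) ⊇ FOLLOW(H) = {$, end, if}. Thus FOLLOW(S) = {$, end, if}.
FOLLOW(E): in S::=H E, the suffix after E is empty, so FOLLOW(E) ⊇ FOLLOW(S) = {$, end, if}. Thus FOLLOW(E) = {$, end, if}.
FOLLOW(H): in S::=H E, H is followed by E with FIRST {λ, end, if}; in S::=H E, the suffix after H is nullable, so FOLLOW(H) ⊇ FOLLOW(S) = {$, end, if}; in S::=H S, H is followed by S with FIRST {λ, end, if}; in S::=H S, the suffix after H is nullable, so FOLLOW(H) ⊇ FOLLOW(S) = {$, end, if}. Thus FOLLOW(H) = {$, end, if}.

{$, end, if}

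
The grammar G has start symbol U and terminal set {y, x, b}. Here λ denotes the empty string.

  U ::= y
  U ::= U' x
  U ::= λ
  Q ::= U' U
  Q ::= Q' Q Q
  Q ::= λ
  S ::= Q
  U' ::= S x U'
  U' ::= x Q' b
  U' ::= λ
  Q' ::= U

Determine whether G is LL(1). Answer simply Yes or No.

FIRST(U) = {λ, x, y}
FIRST(Q) = {λ, x, y}
FIRST(S) = {λ, x, y}
FIRST(U') = {λ, x, y}
FIRST(Q') = {λ, x, y}
FOLLOW(U) = {$, b, x, y}
FOLLOW(Q) = {x, y}
FOLLOW(S) = {x}
FOLLOW(U') = {x, y}
FOLLOW(Q') = {b, x, y}
Cell M[Q, x] receives both Q ::= U' U and Q ::= Q' Q Q and Q ::= λ — the grammar is not LL(1).

No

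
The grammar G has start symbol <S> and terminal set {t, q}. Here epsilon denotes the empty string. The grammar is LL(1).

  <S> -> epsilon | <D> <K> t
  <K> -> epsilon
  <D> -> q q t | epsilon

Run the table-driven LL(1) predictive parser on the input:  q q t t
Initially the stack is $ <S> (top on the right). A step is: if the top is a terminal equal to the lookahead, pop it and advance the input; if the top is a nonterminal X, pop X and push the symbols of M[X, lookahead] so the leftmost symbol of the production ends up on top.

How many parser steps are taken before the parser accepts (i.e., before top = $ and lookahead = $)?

step 1: stack=$ <S>  input=q q t t $  — expand <S> -> <D> <K> t
step 2: stack=$ t <K> <D>  input=q q t t $  — expand <D> -> q q t
step 3: stack=$ t <K> t q q  input=q q t t $  — match q
step 4: stack=$ t <K> t q  input=q t t $  — match q
step 5: stack=$ t <K> t  input=t t $  — match t
step 6: stack=$ t <K>  input=t $  — expand <K> -> epsilon
step 7: stack=$ t  input=t $  — match t
Accept reached after 7 steps.

7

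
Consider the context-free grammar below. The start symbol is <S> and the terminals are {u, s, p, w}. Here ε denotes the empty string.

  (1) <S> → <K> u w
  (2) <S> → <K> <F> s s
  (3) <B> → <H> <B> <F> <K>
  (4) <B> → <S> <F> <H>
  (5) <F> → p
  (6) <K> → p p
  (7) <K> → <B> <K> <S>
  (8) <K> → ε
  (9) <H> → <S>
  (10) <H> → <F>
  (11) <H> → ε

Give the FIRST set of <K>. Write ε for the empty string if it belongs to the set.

{ε, p, u}

FIRST(<F>): from <F>→p we get {p}. So FIRST(<F>) = {p}.
FIRST(<S>): from <S>→<K> u w we get {p, u}; from <S>→<K> <F> s s we get {p, u}. So FIRST(<S>) = {p, u}.
FIRST(<H>): from <H>→<S> we get {p, u}; from <H>→<F> we get {p}; from <H>→ε we get {ε}. So FIRST(<H>) = {ε, p, u}.
FIRST(<B>): from <B>→<H> <B> <F> <K> we get {p, u}; from <B>→<S> <F> <H> we get {p, u}. So FIRST(<B>) = {p, u}.
FIRST(<K>): from <K>→p p we get {p}; from <K>→<B> <K> <S> we get {p, u}; from <K>→ε we get {ε}. So FIRST(<K>) = {ε, p, u}.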